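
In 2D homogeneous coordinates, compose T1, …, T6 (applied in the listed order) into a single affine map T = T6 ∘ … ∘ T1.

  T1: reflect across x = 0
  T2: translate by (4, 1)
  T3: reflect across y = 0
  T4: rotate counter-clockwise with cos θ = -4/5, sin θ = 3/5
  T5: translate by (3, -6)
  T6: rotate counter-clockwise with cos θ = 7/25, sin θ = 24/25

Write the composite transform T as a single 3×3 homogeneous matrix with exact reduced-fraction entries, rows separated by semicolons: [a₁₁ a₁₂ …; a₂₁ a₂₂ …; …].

T = [4/5 -3/5 14/5; 3/5 4/5 -2/5; 0 0 1]

T1 = [-1 0 0; 0 1 0; 0 0 1]
T2·T1 = [-1 0 4; 0 1 1; 0 0 1]
T3·…·T1 = [-1 0 4; 0 -1 -1; 0 0 1]
T4·…·T1 = [4/5 3/5 -13/5; -3/5 4/5 16/5; 0 0 1]
T5·…·T1 = [4/5 3/5 2/5; -3/5 4/5 -14/5; 0 0 1]
T6·…·T1 = [4/5 -3/5 14/5; 3/5 4/5 -2/5; 0 0 1]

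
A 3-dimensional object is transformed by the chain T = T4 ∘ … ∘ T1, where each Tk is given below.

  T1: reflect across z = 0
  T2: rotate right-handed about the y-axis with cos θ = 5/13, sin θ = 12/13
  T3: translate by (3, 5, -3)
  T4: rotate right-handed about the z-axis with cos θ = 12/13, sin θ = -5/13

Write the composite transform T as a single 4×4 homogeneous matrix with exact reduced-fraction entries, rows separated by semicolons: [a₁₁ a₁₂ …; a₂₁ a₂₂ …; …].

T1 = [1 0 0 0; 0 1 0 0; 0 0 -1 0; 0 0 0 1]
T2·T1 = [5/13 0 -12/13 0; 0 1 0 0; -12/13 0 -5/13 0; 0 0 0 1]
T3·…·T1 = [5/13 0 -12/13 3; 0 1 0 5; -12/13 0 -5/13 -3; 0 0 0 1]
T4·…·T1 = [60/169 5/13 -144/169 61/13; -25/169 12/13 60/169 45/13; -12/13 0 -5/13 -3; 0 0 0 1]

T = [60/169 5/13 -144/169 61/13; -25/169 12/13 60/169 45/13; -12/13 0 -5/13 -3; 0 0 0 1]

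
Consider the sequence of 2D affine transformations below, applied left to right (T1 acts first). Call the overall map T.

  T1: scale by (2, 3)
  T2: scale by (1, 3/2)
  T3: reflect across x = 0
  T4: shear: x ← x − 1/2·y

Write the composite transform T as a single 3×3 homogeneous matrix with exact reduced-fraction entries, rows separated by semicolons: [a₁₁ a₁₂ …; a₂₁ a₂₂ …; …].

T = [-2 -9/4 0; 0 9/2 0; 0 0 1]

T1 = [2 0 0; 0 3 0; 0 0 1]
T2·T1 = [2 0 0; 0 9/2 0; 0 0 1]
T3·…·T1 = [-2 0 0; 0 9/2 0; 0 0 1]
T4·…·T1 = [-2 -9/4 0; 0 9/2 0; 0 0 1]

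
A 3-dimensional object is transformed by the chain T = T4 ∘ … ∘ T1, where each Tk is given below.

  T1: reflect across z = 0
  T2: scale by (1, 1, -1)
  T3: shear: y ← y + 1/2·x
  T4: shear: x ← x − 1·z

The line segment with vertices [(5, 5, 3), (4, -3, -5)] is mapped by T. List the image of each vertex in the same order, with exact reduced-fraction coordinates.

image vertices: (2, 15/2, 3), (9, -1, -5)

T1 reflect across z = 0: (5, 5, 3) → (5, 5, -3); (4, -3, -5) → (4, -3, 5)
T2 scale by (1, 1, -1): (5, 5, -3) → (5, 5, 3); (4, -3, 5) → (4, -3, -5)
T3 shear: y ← y + 1/2·x: (5, 5, 3) → (5, 15/2, 3); (4, -3, -5) → (4, -1, -5)
T4 shear: x ← x − 1·z: (5, 15/2, 3) → (2, 15/2, 3); (4, -1, -5) → (9, -1, -5)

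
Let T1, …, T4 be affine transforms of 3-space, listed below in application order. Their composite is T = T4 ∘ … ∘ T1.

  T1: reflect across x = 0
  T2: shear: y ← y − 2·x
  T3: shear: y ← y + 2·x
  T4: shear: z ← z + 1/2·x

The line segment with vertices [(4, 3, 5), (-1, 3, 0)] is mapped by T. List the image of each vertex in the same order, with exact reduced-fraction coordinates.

image vertices: (-4, 3, 3), (1, 3, 1/2)

T1 reflect across x = 0: (4, 3, 5) → (-4, 3, 5); (-1, 3, 0) → (1, 3, 0)
T2 shear: y ← y − 2·x: (-4, 3, 5) → (-4, 11, 5); (1, 3, 0) → (1, 1, 0)
T3 shear: y ← y + 2·x: (-4, 11, 5) → (-4, 3, 5); (1, 1, 0) → (1, 3, 0)
T4 shear: z ← z + 1/2·x: (-4, 3, 5) → (-4, 3, 3); (1, 3, 0) → (1, 3, 1/2)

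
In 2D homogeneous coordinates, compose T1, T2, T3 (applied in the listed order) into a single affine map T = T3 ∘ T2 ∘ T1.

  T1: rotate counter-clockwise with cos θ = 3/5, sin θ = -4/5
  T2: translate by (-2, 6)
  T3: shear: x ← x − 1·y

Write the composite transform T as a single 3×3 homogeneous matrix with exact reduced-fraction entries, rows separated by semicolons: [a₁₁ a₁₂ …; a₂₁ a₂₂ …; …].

T = [7/5 1/5 -8; -4/5 3/5 6; 0 0 1]

T1 = [3/5 4/5 0; -4/5 3/5 0; 0 0 1]
T2·T1 = [3/5 4/5 -2; -4/5 3/5 6; 0 0 1]
T3·…·T1 = [7/5 1/5 -8; -4/5 3/5 6; 0 0 1]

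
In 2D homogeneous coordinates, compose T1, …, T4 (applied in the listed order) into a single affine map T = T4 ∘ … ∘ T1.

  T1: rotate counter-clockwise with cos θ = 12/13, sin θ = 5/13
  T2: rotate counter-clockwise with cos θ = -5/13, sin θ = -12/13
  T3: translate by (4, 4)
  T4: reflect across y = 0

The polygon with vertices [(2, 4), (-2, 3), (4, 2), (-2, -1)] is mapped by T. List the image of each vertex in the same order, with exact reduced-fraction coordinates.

T1 rotate counter-clockwise with cos θ = 12/13, sin θ = 5/13: (2, 4) → (4/13, 58/13); (-2, 3) → (-3, 2); (4, 2) → (38/13, 44/13); (-2, -1) → (-19/13, -22/13)
T2 rotate counter-clockwise with cos θ = -5/13, sin θ = -12/13: (4/13, 58/13) → (4, -2); (-3, 2) → (3, 2); (38/13, 44/13) → (2, -4); (-19/13, -22/13) → (-1, 2)
T3 translate by (4, 4): (4, -2) → (8, 2); (3, 2) → (7, 6); (2, -4) → (6, 0); (-1, 2) → (3, 6)
T4 reflect across y = 0: (8, 2) → (8, -2); (7, 6) → (7, -6); (6, 0) → (6, 0); (3, 6) → (3, -6)

image vertices: (8, -2), (7, -6), (6, 0), (3, -6)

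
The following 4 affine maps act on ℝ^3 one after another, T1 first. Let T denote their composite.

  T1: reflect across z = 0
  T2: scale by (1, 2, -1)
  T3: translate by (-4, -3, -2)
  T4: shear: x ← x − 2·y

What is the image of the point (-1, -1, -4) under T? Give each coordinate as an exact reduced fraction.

T1 reflect across z = 0: (-1, -1, -4) → (-1, -1, 4)
T2 scale by (1, 2, -1): (-1, -1, 4) → (-1, -2, -4)
T3 translate by (-4, -3, -2): (-1, -2, -4) → (-5, -5, -6)
T4 shear: x ← x − 2·y: (-5, -5, -6) → (5, -5, -6)

T(p) = (5, -5, -6)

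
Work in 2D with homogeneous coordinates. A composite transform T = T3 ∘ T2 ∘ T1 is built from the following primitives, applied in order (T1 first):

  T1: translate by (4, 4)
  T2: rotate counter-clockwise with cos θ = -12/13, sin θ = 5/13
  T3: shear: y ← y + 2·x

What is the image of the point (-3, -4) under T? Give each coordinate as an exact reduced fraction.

T(p) = (-12/13, -19/13)

T1 translate by (4, 4): (-3, -4) → (1, 0)
T2 rotate counter-clockwise with cos θ = -12/13, sin θ = 5/13: (1, 0) → (-12/13, 5/13)
T3 shear: y ← y + 2·x: (-12/13, 5/13) → (-12/13, -19/13)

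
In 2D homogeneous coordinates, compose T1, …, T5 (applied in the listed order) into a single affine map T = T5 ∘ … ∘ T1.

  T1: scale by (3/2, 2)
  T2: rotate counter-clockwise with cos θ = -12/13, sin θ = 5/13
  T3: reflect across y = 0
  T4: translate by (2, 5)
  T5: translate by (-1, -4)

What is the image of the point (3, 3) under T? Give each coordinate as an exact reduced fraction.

T1 scale by (3/2, 2): (3, 3) → (9/2, 6)
T2 rotate counter-clockwise with cos θ = -12/13, sin θ = 5/13: (9/2, 6) → (-84/13, -99/26)
T3 reflect across y = 0: (-84/13, -99/26) → (-84/13, 99/26)
T4 translate by (2, 5): (-84/13, 99/26) → (-58/13, 229/26)
T5 translate by (-1, -4): (-58/13, 229/26) → (-71/13, 125/26)

T(p) = (-71/13, 125/26)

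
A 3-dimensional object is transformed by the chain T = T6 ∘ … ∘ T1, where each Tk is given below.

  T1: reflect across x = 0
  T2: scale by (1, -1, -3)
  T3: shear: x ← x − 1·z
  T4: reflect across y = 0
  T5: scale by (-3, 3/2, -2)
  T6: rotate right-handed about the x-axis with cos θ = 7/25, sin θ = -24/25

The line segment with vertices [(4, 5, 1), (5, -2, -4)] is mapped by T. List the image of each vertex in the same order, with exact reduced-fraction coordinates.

T1 reflect across x = 0: (4, 5, 1) → (-4, 5, 1); (5, -2, -4) → (-5, -2, -4)
T2 scale by (1, -1, -3): (-4, 5, 1) → (-4, -5, -3); (-5, -2, -4) → (-5, 2, 12)
T3 shear: x ← x − 1·z: (-4, -5, -3) → (-1, -5, -3); (-5, 2, 12) → (-17, 2, 12)
T4 reflect across y = 0: (-1, -5, -3) → (-1, 5, -3); (-17, 2, 12) → (-17, -2, 12)
T5 scale by (-3, 3/2, -2): (-1, 5, -3) → (3, 15/2, 6); (-17, -2, 12) → (51, -3, -24)
T6 rotate right-handed about the x-axis with cos θ = 7/25, sin θ = -24/25: (3, 15/2, 6) → (3, 393/50, -138/25); (51, -3, -24) → (51, -597/25, -96/25)

image vertices: (3, 393/50, -138/25), (51, -597/25, -96/25)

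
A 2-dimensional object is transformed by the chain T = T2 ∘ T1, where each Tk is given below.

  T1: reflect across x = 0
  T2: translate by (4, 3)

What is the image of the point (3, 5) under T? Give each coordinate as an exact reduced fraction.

T(p) = (1, 8)

T1 reflect across x = 0: (3, 5) → (-3, 5)
T2 translate by (4, 3): (-3, 5) → (1, 8)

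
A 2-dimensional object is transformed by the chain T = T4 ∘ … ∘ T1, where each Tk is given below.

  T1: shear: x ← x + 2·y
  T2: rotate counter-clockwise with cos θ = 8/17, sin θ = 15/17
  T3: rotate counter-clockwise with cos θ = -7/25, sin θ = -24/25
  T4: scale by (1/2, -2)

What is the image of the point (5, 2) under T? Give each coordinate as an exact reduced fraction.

T(p) = (333/85, 826/85)

T1 shear: x ← x + 2·y: (5, 2) → (9, 2)
T2 rotate counter-clockwise with cos θ = 8/17, sin θ = 15/17: (9, 2) → (42/17, 151/17)
T3 rotate counter-clockwise with cos θ = -7/25, sin θ = -24/25: (42/17, 151/17) → (666/85, -413/85)
T4 scale by (1/2, -2): (666/85, -413/85) → (333/85, 826/85)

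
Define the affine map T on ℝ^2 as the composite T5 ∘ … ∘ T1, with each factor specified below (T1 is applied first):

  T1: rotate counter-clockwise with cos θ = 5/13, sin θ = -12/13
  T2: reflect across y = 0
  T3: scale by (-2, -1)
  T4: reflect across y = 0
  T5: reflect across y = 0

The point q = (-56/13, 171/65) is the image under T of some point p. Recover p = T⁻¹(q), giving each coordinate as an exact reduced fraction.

p = (-8/5, 3)

T1 = [5/13 12/13 0; -12/13 5/13 0; 0 0 1]
T2·T1 = [5/13 12/13 0; 12/13 -5/13 0; 0 0 1]
T3·…·T1 = [-10/13 -24/13 0; -12/13 5/13 0; 0 0 1]
T4·…·T1 = [-10/13 -24/13 0; 12/13 -5/13 0; 0 0 1]
T5·…·T1 = [-10/13 -24/13 0; -12/13 5/13 0; 0 0 1]
det M = -2; M⁻¹ = [-5/26 -12/13 0; -6/13 5/13 0; 0 0 1]
M⁻¹ · (-56/13, 171/65)ᵀ = (-8/5, 3)ᵀ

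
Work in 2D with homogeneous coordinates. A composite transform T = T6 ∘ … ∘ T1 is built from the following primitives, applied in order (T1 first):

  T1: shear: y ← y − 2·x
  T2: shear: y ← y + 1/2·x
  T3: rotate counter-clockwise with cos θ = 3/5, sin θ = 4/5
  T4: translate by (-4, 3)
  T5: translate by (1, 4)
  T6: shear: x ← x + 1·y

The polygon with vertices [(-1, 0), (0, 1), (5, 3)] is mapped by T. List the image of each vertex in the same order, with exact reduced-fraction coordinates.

T1 shear: y ← y − 2·x: (-1, 0) → (-1, 2); (0, 1) → (0, 1); (5, 3) → (5, -7)
T2 shear: y ← y + 1/2·x: (-1, 2) → (-1, 3/2); (0, 1) → (0, 1); (5, -7) → (5, -9/2)
T3 rotate counter-clockwise with cos θ = 3/5, sin θ = 4/5: (-1, 3/2) → (-9/5, 1/10); (0, 1) → (-4/5, 3/5); (5, -9/2) → (33/5, 13/10)
T4 translate by (-4, 3): (-9/5, 1/10) → (-29/5, 31/10); (-4/5, 3/5) → (-24/5, 18/5); (33/5, 13/10) → (13/5, 43/10)
T5 translate by (1, 4): (-29/5, 31/10) → (-24/5, 71/10); (-24/5, 18/5) → (-19/5, 38/5); (13/5, 43/10) → (18/5, 83/10)
T6 shear: x ← x + 1·y: (-24/5, 71/10) → (23/10, 71/10); (-19/5, 38/5) → (19/5, 38/5); (18/5, 83/10) → (119/10, 83/10)

image vertices: (23/10, 71/10), (19/5, 38/5), (119/10, 83/10)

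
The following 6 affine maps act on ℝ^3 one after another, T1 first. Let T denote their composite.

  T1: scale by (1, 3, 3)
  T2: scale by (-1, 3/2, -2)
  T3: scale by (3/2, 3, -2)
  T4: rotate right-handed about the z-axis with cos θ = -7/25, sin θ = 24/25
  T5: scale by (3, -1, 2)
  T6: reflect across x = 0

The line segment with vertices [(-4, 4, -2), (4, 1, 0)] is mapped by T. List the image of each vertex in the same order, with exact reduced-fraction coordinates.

T1 scale by (1, 3, 3): (-4, 4, -2) → (-4, 12, -6); (4, 1, 0) → (4, 3, 0)
T2 scale by (-1, 3/2, -2): (-4, 12, -6) → (4, 18, 12); (4, 3, 0) → (-4, 9/2, 0)
T3 scale by (3/2, 3, -2): (4, 18, 12) → (6, 54, -24); (-4, 9/2, 0) → (-6, 27/2, 0)
T4 rotate right-handed about the z-axis with cos θ = -7/25, sin θ = 24/25: (6, 54, -24) → (-1338/25, -234/25, -24); (-6, 27/2, 0) → (-282/25, -477/50, 0)
T5 scale by (3, -1, 2): (-1338/25, -234/25, -24) → (-4014/25, 234/25, -48); (-282/25, -477/50, 0) → (-846/25, 477/50, 0)
T6 reflect across x = 0: (-4014/25, 234/25, -48) → (4014/25, 234/25, -48); (-846/25, 477/50, 0) → (846/25, 477/50, 0)

image vertices: (4014/25, 234/25, -48), (846/25, 477/50, 0)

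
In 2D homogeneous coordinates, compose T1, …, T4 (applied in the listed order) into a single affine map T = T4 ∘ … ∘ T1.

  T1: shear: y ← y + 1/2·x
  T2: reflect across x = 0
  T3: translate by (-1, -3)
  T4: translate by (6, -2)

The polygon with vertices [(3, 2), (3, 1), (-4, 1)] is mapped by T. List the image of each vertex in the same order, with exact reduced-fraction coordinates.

image vertices: (2, -3/2), (2, -5/2), (9, -6)

T1 shear: y ← y + 1/2·x: (3, 2) → (3, 7/2); (3, 1) → (3, 5/2); (-4, 1) → (-4, -1)
T2 reflect across x = 0: (3, 7/2) → (-3, 7/2); (3, 5/2) → (-3, 5/2); (-4, -1) → (4, -1)
T3 translate by (-1, -3): (-3, 7/2) → (-4, 1/2); (-3, 5/2) → (-4, -1/2); (4, -1) → (3, -4)
T4 translate by (6, -2): (-4, 1/2) → (2, -3/2); (-4, -1/2) → (2, -5/2); (3, -4) → (9, -6)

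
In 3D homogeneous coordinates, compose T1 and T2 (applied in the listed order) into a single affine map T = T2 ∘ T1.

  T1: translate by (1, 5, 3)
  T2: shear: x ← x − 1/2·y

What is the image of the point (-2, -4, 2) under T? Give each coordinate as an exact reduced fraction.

T1 translate by (1, 5, 3): (-2, -4, 2) → (-1, 1, 5)
T2 shear: x ← x − 1/2·y: (-1, 1, 5) → (-3/2, 1, 5)

T(p) = (-3/2, 1, 5)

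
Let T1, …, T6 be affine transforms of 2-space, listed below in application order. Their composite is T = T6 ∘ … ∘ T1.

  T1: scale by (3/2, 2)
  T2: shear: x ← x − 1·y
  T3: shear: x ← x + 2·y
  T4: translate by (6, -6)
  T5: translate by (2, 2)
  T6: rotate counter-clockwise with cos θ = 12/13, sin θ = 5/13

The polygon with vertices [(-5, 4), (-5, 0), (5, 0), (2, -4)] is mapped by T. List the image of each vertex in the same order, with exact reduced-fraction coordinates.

T1 scale by (3/2, 2): (-5, 4) → (-15/2, 8); (-5, 0) → (-15/2, 0); (5, 0) → (15/2, 0); (2, -4) → (3, -8)
T2 shear: x ← x − 1·y: (-15/2, 8) → (-31/2, 8); (-15/2, 0) → (-15/2, 0); (15/2, 0) → (15/2, 0); (3, -8) → (11, -8)
T3 shear: x ← x + 2·y: (-31/2, 8) → (1/2, 8); (-15/2, 0) → (-15/2, 0); (15/2, 0) → (15/2, 0); (11, -8) → (-5, -8)
T4 translate by (6, -6): (1/2, 8) → (13/2, 2); (-15/2, 0) → (-3/2, -6); (15/2, 0) → (27/2, -6); (-5, -8) → (1, -14)
T5 translate by (2, 2): (13/2, 2) → (17/2, 4); (-3/2, -6) → (1/2, -4); (27/2, -6) → (31/2, -4); (1, -14) → (3, -12)
T6 rotate counter-clockwise with cos θ = 12/13, sin θ = 5/13: (17/2, 4) → (82/13, 181/26); (1/2, -4) → (2, -7/2); (31/2, -4) → (206/13, 59/26); (3, -12) → (96/13, -129/13)

image vertices: (82/13, 181/26), (2, -7/2), (206/13, 59/26), (96/13, -129/13)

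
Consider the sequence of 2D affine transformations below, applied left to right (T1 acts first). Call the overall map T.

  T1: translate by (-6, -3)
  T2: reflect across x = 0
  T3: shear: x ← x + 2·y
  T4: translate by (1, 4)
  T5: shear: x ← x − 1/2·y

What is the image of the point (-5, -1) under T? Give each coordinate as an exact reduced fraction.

T1 translate by (-6, -3): (-5, -1) → (-11, -4)
T2 reflect across x = 0: (-11, -4) → (11, -4)
T3 shear: x ← x + 2·y: (11, -4) → (3, -4)
T4 translate by (1, 4): (3, -4) → (4, 0)
T5 shear: x ← x − 1/2·y: (4, 0) → (4, 0)

T(p) = (4, 0)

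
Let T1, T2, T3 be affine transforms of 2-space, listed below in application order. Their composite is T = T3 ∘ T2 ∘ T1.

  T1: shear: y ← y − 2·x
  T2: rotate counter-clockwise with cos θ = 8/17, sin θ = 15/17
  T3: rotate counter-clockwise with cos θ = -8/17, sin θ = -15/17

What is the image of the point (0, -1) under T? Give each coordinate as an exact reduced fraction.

T1 shear: y ← y − 2·x: (0, -1) → (0, -1)
T2 rotate counter-clockwise with cos θ = 8/17, sin θ = 15/17: (0, -1) → (15/17, -8/17)
T3 rotate counter-clockwise with cos θ = -8/17, sin θ = -15/17: (15/17, -8/17) → (-240/289, -161/289)

T(p) = (-240/289, -161/289)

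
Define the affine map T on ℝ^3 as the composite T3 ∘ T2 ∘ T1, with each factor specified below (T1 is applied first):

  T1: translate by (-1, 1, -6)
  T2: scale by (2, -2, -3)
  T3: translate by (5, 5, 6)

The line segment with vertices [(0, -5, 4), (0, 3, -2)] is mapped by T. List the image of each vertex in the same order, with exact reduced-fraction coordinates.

T1 translate by (-1, 1, -6): (0, -5, 4) → (-1, -4, -2); (0, 3, -2) → (-1, 4, -8)
T2 scale by (2, -2, -3): (-1, -4, -2) → (-2, 8, 6); (-1, 4, -8) → (-2, -8, 24)
T3 translate by (5, 5, 6): (-2, 8, 6) → (3, 13, 12); (-2, -8, 24) → (3, -3, 30)

image vertices: (3, 13, 12), (3, -3, 30)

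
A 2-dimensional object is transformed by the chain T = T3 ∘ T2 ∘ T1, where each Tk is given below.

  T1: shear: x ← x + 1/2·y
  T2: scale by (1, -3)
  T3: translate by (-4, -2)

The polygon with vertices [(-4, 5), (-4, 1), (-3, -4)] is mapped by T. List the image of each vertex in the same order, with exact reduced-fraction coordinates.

image vertices: (-11/2, -17), (-15/2, -5), (-9, 10)

T1 shear: x ← x + 1/2·y: (-4, 5) → (-3/2, 5); (-4, 1) → (-7/2, 1); (-3, -4) → (-5, -4)
T2 scale by (1, -3): (-3/2, 5) → (-3/2, -15); (-7/2, 1) → (-7/2, -3); (-5, -4) → (-5, 12)
T3 translate by (-4, -2): (-3/2, -15) → (-11/2, -17); (-7/2, -3) → (-15/2, -5); (-5, 12) → (-9, 10)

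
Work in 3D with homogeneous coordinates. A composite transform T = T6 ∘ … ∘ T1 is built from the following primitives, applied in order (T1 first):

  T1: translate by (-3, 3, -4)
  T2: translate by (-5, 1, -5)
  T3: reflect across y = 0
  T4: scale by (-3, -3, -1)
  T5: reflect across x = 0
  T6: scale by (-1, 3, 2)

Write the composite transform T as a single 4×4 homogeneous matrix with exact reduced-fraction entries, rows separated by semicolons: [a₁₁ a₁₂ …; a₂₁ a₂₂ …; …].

T1 = [1 0 0 -3; 0 1 0 3; 0 0 1 -4; 0 0 0 1]
T2·T1 = [1 0 0 -8; 0 1 0 4; 0 0 1 -9; 0 0 0 1]
T3·…·T1 = [1 0 0 -8; 0 -1 0 -4; 0 0 1 -9; 0 0 0 1]
T4·…·T1 = [-3 0 0 24; 0 3 0 12; 0 0 -1 9; 0 0 0 1]
T5·…·T1 = [3 0 0 -24; 0 3 0 12; 0 0 -1 9; 0 0 0 1]
T6·…·T1 = [-3 0 0 24; 0 9 0 36; 0 0 -2 18; 0 0 0 1]

T = [-3 0 0 24; 0 9 0 36; 0 0 -2 18; 0 0 0 1]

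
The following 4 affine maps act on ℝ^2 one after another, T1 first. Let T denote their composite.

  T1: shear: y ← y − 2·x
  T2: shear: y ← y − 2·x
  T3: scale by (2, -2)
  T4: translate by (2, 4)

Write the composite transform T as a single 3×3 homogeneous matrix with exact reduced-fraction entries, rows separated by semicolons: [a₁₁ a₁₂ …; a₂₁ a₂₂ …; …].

T = [2 0 2; 8 -2 4; 0 0 1]

T1 = [1 0 0; -2 1 0; 0 0 1]
T2·T1 = [1 0 0; -4 1 0; 0 0 1]
T3·…·T1 = [2 0 0; 8 -2 0; 0 0 1]
T4·…·T1 = [2 0 2; 8 -2 4; 0 0 1]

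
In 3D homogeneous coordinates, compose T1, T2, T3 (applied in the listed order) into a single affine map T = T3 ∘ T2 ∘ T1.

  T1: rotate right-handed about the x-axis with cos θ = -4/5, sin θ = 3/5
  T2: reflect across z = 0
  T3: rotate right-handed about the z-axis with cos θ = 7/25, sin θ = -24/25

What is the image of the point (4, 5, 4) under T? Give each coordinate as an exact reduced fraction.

T(p) = (-628/125, -704/125, 1/5)

T1 rotate right-handed about the x-axis with cos θ = -4/5, sin θ = 3/5: (4, 5, 4) → (4, -32/5, -1/5)
T2 reflect across z = 0: (4, -32/5, -1/5) → (4, -32/5, 1/5)
T3 rotate right-handed about the z-axis with cos θ = 7/25, sin θ = -24/25: (4, -32/5, 1/5) → (-628/125, -704/125, 1/5)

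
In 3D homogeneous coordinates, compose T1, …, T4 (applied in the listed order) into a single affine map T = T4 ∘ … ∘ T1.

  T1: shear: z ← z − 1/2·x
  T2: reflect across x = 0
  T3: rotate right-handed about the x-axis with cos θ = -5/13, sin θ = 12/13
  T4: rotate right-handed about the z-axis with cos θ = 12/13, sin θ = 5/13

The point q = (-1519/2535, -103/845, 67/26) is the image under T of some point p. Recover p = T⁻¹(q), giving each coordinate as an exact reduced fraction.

T1 = [1 0 0 0; 0 1 0 0; -1/2 0 1 0; 0 0 0 1]
T2·T1 = [-1 0 0 0; 0 1 0 0; -1/2 0 1 0; 0 0 0 1]
T3·…·T1 = [-1 0 0 0; 6/13 -5/13 -12/13 0; 5/26 12/13 -5/13 0; 0 0 0 1]
T4·…·T1 = [-186/169 25/169 60/169 0; 7/169 -60/169 -144/169 0; 5/26 12/13 -5/13 0; 0 0 0 1]
det M = -1; M⁻¹ = [-12/13 -5/13 0 0; 25/169 -60/169 12/13 0; -18/169 -353/338 -5/13 0; 0 0 0 1]
M⁻¹ · (-1519/2535, -103/845, 67/26)ᵀ = (3/5, 7/3, -4/5)ᵀ

p = (3/5, 7/3, -4/5)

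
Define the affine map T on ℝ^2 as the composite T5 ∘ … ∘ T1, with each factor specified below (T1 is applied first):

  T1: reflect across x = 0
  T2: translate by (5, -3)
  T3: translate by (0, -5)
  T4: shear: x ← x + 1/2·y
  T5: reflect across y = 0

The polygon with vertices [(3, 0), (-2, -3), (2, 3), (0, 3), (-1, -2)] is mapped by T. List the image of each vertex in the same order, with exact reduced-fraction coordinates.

image vertices: (-2, 8), (3/2, 11), (1/2, 5), (5/2, 5), (1, 10)

T1 reflect across x = 0: (3, 0) → (-3, 0); (-2, -3) → (2, -3); (2, 3) → (-2, 3); (0, 3) → (0, 3); (-1, -2) → (1, -2)
T2 translate by (5, -3): (-3, 0) → (2, -3); (2, -3) → (7, -6); (-2, 3) → (3, 0); (0, 3) → (5, 0); (1, -2) → (6, -5)
T3 translate by (0, -5): (2, -3) → (2, -8); (7, -6) → (7, -11); (3, 0) → (3, -5); (5, 0) → (5, -5); (6, -5) → (6, -10)
T4 shear: x ← x + 1/2·y: (2, -8) → (-2, -8); (7, -11) → (3/2, -11); (3, -5) → (1/2, -5); (5, -5) → (5/2, -5); (6, -10) → (1, -10)
T5 reflect across y = 0: (-2, -8) → (-2, 8); (3/2, -11) → (3/2, 11); (1/2, -5) → (1/2, 5); (5/2, -5) → (5/2, 5); (1, -10) → (1, 10)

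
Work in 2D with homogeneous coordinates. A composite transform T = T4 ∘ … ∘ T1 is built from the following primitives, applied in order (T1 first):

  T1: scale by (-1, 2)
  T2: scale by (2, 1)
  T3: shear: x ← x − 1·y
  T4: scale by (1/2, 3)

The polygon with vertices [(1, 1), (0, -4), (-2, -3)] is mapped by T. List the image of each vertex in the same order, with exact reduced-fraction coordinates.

T1 scale by (-1, 2): (1, 1) → (-1, 2); (0, -4) → (0, -8); (-2, -3) → (2, -6)
T2 scale by (2, 1): (-1, 2) → (-2, 2); (0, -8) → (0, -8); (2, -6) → (4, -6)
T3 shear: x ← x − 1·y: (-2, 2) → (-4, 2); (0, -8) → (8, -8); (4, -6) → (10, -6)
T4 scale by (1/2, 3): (-4, 2) → (-2, 6); (8, -8) → (4, -24); (10, -6) → (5, -18)

image vertices: (-2, 6), (4, -24), (5, -18)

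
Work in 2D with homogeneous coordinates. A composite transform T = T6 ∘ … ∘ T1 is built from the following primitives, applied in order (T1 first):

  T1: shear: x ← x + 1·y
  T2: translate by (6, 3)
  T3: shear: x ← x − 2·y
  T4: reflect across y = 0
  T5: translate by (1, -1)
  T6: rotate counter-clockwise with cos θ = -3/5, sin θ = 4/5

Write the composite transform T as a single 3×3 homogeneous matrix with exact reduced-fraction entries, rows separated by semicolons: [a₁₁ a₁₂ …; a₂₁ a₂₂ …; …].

T = [-3/5 7/5 13/5; 4/5 -1/5 16/5; 0 0 1]

T1 = [1 1 0; 0 1 0; 0 0 1]
T2·T1 = [1 1 6; 0 1 3; 0 0 1]
T3·…·T1 = [1 -1 0; 0 1 3; 0 0 1]
T4·…·T1 = [1 -1 0; 0 -1 -3; 0 0 1]
T5·…·T1 = [1 -1 1; 0 -1 -4; 0 0 1]
T6·…·T1 = [-3/5 7/5 13/5; 4/5 -1/5 16/5; 0 0 1]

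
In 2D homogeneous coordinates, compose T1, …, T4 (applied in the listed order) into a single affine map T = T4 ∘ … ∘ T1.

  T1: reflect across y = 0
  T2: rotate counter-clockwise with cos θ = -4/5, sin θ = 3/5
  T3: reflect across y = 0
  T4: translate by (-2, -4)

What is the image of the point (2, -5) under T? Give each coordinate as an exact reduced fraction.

T(p) = (-33/5, -6/5)

T1 reflect across y = 0: (2, -5) → (2, 5)
T2 rotate counter-clockwise with cos θ = -4/5, sin θ = 3/5: (2, 5) → (-23/5, -14/5)
T3 reflect across y = 0: (-23/5, -14/5) → (-23/5, 14/5)
T4 translate by (-2, -4): (-23/5, 14/5) → (-33/5, -6/5)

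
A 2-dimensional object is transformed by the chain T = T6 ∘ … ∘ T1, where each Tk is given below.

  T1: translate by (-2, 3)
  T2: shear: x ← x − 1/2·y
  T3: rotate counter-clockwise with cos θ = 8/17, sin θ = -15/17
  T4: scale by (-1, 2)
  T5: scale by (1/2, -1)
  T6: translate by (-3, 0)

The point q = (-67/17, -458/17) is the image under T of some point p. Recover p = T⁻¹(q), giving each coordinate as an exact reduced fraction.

T1 = [1 0 -2; 0 1 3; 0 0 1]
T2·T1 = [1 -1/2 -7/2; 0 1 3; 0 0 1]
T3·…·T1 = [8/17 11/17 1; -15/17 31/34 9/2; 0 0 1]
T4·…·T1 = [-8/17 -11/17 -1; -30/17 31/17 9; 0 0 1]
T5·…·T1 = [-4/17 -11/34 -1/2; 30/17 -31/17 -9; 0 0 1]
T6·…·T1 = [-4/17 -11/34 -7/2; 30/17 -31/17 -9; 0 0 1]
det M = 1; M⁻¹ = [-31/17 11/34 -59/17; -30/17 -4/17 -141/17; 0 0 1]
M⁻¹ · (-67/17, -458/17)ᵀ = (-5, 5)ᵀ

p = (-5, 5)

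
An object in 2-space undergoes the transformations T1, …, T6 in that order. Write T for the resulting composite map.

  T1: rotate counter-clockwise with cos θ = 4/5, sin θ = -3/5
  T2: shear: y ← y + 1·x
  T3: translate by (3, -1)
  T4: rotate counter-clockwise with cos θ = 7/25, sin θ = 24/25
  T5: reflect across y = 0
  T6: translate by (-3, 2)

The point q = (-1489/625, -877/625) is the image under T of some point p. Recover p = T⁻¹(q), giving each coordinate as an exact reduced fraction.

p = (-1/5, 1)

T1 = [4/5 3/5 0; -3/5 4/5 0; 0 0 1]
T2·T1 = [4/5 3/5 0; 1/5 7/5 0; 0 0 1]
T3·…·T1 = [4/5 3/5 3; 1/5 7/5 -1; 0 0 1]
T4·…·T1 = [4/125 -147/125 9/5; 103/125 121/125 13/5; 0 0 1]
T5·…·T1 = [4/125 -147/125 9/5; -103/125 -121/125 -13/5; 0 0 1]
T6·…·T1 = [4/125 -147/125 -6/5; -103/125 -121/125 -3/5; 0 0 1]
det M = -1; M⁻¹ = [121/125 -147/125 57/125; -103/125 -4/125 -126/125; 0 0 1]
M⁻¹ · (-1489/625, -877/625)ᵀ = (-1/5, 1)ᵀ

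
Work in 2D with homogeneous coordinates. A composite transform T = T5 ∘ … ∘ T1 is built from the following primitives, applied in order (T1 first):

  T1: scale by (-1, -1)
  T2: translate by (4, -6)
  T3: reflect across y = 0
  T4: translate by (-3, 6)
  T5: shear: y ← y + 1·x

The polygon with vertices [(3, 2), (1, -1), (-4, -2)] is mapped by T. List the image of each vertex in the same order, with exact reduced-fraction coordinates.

T1 scale by (-1, -1): (3, 2) → (-3, -2); (1, -1) → (-1, 1); (-4, -2) → (4, 2)
T2 translate by (4, -6): (-3, -2) → (1, -8); (-1, 1) → (3, -5); (4, 2) → (8, -4)
T3 reflect across y = 0: (1, -8) → (1, 8); (3, -5) → (3, 5); (8, -4) → (8, 4)
T4 translate by (-3, 6): (1, 8) → (-2, 14); (3, 5) → (0, 11); (8, 4) → (5, 10)
T5 shear: y ← y + 1·x: (-2, 14) → (-2, 12); (0, 11) → (0, 11); (5, 10) → (5, 15)

image vertices: (-2, 12), (0, 11), (5, 15)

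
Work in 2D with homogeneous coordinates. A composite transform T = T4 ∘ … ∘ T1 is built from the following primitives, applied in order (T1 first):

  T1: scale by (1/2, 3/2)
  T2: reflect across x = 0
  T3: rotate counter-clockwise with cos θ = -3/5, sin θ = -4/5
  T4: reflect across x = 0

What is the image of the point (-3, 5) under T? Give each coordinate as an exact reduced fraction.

T1 scale by (1/2, 3/2): (-3, 5) → (-3/2, 15/2)
T2 reflect across x = 0: (-3/2, 15/2) → (3/2, 15/2)
T3 rotate counter-clockwise with cos θ = -3/5, sin θ = -4/5: (3/2, 15/2) → (51/10, -57/10)
T4 reflect across x = 0: (51/10, -57/10) → (-51/10, -57/10)

T(p) = (-51/10, -57/10)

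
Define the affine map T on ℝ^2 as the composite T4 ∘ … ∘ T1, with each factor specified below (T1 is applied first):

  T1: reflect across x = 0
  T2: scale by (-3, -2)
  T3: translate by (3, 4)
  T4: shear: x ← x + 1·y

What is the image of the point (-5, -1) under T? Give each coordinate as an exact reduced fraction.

T1 reflect across x = 0: (-5, -1) → (5, -1)
T2 scale by (-3, -2): (5, -1) → (-15, 2)
T3 translate by (3, 4): (-15, 2) → (-12, 6)
T4 shear: x ← x + 1·y: (-12, 6) → (-6, 6)

T(p) = (-6, 6)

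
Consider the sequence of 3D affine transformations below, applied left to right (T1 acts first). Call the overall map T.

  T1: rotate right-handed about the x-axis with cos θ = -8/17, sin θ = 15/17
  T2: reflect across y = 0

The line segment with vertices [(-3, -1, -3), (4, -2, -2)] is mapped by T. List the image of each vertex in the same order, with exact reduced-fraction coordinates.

T1 rotate right-handed about the x-axis with cos θ = -8/17, sin θ = 15/17: (-3, -1, -3) → (-3, 53/17, 9/17); (4, -2, -2) → (4, 46/17, -14/17)
T2 reflect across y = 0: (-3, 53/17, 9/17) → (-3, -53/17, 9/17); (4, 46/17, -14/17) → (4, -46/17, -14/17)

image vertices: (-3, -53/17, 9/17), (4, -46/17, -14/17)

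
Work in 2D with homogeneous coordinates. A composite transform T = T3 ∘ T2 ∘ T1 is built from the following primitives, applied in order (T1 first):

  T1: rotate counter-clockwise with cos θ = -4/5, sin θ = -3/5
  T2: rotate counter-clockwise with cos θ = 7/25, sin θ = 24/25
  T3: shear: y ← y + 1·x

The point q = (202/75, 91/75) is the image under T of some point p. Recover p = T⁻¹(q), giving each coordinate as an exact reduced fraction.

p = (7/3, 2)

T1 = [-4/5 3/5 0; -3/5 -4/5 0; 0 0 1]
T2·T1 = [44/125 117/125 0; -117/125 44/125 0; 0 0 1]
T3·…·T1 = [44/125 117/125 0; -73/125 161/125 0; 0 0 1]
det M = 1; M⁻¹ = [161/125 -117/125 0; 73/125 44/125 0; 0 0 1]
M⁻¹ · (202/75, 91/75)ᵀ = (7/3, 2)ᵀ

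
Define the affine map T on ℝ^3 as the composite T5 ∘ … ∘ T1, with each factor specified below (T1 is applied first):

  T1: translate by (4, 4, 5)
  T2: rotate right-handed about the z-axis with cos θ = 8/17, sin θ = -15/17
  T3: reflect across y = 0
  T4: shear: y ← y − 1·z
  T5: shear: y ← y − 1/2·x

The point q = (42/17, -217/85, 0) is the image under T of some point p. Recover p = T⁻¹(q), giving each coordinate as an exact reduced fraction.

p = (-4, -6/5, -5)

T1 = [1 0 0 4; 0 1 0 4; 0 0 1 5; 0 0 0 1]
T2·T1 = [8/17 15/17 0 92/17; -15/17 8/17 0 -28/17; 0 0 1 5; 0 0 0 1]
T3·…·T1 = [8/17 15/17 0 92/17; 15/17 -8/17 0 28/17; 0 0 1 5; 0 0 0 1]
T4·…·T1 = [8/17 15/17 0 92/17; 15/17 -8/17 -1 -57/17; 0 0 1 5; 0 0 0 1]
T5·…·T1 = [8/17 15/17 0 92/17; 11/17 -31/34 -1 -103/17; 0 0 1 5; 0 0 0 1]
det M = -1; M⁻¹ = [31/34 15/17 15/17 -4; 11/17 -8/17 -8/17 -4; 0 0 1 -5; 0 0 0 1]
M⁻¹ · (42/17, -217/85, 0)ᵀ = (-4, -6/5, -5)ᵀ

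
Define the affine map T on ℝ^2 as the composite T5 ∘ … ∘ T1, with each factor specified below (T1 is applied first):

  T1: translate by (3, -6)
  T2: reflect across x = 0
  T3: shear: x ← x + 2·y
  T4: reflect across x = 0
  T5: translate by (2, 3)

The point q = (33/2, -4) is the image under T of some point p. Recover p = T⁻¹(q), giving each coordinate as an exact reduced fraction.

p = (-5/2, -1)

T1 = [1 0 3; 0 1 -6; 0 0 1]
T2·T1 = [-1 0 -3; 0 1 -6; 0 0 1]
T3·…·T1 = [-1 2 -15; 0 1 -6; 0 0 1]
T4·…·T1 = [1 -2 15; 0 1 -6; 0 0 1]
T5·…·T1 = [1 -2 17; 0 1 -3; 0 0 1]
det M = 1; M⁻¹ = [1 2 -11; 0 1 3; 0 0 1]
M⁻¹ · (33/2, -4)ᵀ = (-5/2, -1)ᵀ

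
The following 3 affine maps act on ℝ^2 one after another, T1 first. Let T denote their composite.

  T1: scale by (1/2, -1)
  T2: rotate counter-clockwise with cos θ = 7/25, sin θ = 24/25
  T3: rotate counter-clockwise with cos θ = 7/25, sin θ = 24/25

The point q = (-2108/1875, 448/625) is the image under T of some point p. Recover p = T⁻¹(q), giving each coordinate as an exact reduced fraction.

p = (8/3, 0)

T1 = [1/2 0 0; 0 -1 0; 0 0 1]
T2·T1 = [7/50 24/25 0; 12/25 -7/25 0; 0 0 1]
T3·…·T1 = [-527/1250 336/625 0; 168/625 527/625 0; 0 0 1]
det M = -1/2; M⁻¹ = [-1054/625 672/625 0; 336/625 527/625 0; 0 0 1]
M⁻¹ · (-2108/1875, 448/625)ᵀ = (8/3, 0)ᵀ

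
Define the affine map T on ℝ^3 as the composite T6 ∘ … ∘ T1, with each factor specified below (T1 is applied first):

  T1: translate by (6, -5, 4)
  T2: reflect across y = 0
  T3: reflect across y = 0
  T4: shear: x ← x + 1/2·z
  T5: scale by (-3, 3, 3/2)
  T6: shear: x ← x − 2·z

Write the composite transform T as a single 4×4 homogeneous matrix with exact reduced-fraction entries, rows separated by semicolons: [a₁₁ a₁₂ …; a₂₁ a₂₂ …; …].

T1 = [1 0 0 6; 0 1 0 -5; 0 0 1 4; 0 0 0 1]
T2·T1 = [1 0 0 6; 0 -1 0 5; 0 0 1 4; 0 0 0 1]
T3·…·T1 = [1 0 0 6; 0 1 0 -5; 0 0 1 4; 0 0 0 1]
T4·…·T1 = [1 0 1/2 8; 0 1 0 -5; 0 0 1 4; 0 0 0 1]
T5·…·T1 = [-3 0 -3/2 -24; 0 3 0 -15; 0 0 3/2 6; 0 0 0 1]
T6·…·T1 = [-3 0 -9/2 -36; 0 3 0 -15; 0 0 3/2 6; 0 0 0 1]

T = [-3 0 -9/2 -36; 0 3 0 -15; 0 0 3/2 6; 0 0 0 1]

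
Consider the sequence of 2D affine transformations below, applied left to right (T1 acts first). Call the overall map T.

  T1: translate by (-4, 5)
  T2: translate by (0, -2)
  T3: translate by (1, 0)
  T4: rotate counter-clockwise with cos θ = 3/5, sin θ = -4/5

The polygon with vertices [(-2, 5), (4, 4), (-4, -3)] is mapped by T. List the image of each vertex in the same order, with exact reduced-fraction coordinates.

image vertices: (17/5, 44/5), (31/5, 17/5), (-21/5, 28/5)

T1 translate by (-4, 5): (-2, 5) → (-6, 10); (4, 4) → (0, 9); (-4, -3) → (-8, 2)
T2 translate by (0, -2): (-6, 10) → (-6, 8); (0, 9) → (0, 7); (-8, 2) → (-8, 0)
T3 translate by (1, 0): (-6, 8) → (-5, 8); (0, 7) → (1, 7); (-8, 0) → (-7, 0)
T4 rotate counter-clockwise with cos θ = 3/5, sin θ = -4/5: (-5, 8) → (17/5, 44/5); (1, 7) → (31/5, 17/5); (-7, 0) → (-21/5, 28/5)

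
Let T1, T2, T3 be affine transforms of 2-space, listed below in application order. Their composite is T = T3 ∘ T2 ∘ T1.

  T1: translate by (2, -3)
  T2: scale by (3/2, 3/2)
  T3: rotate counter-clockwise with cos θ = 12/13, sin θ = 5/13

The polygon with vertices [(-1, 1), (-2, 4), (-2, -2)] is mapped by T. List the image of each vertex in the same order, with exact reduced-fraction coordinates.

T1 translate by (2, -3): (-1, 1) → (1, -2); (-2, 4) → (0, 1); (-2, -2) → (0, -5)
T2 scale by (3/2, 3/2): (1, -2) → (3/2, -3); (0, 1) → (0, 3/2); (0, -5) → (0, -15/2)
T3 rotate counter-clockwise with cos θ = 12/13, sin θ = 5/13: (3/2, -3) → (33/13, -57/26); (0, 3/2) → (-15/26, 18/13); (0, -15/2) → (75/26, -90/13)

image vertices: (33/13, -57/26), (-15/26, 18/13), (75/26, -90/13)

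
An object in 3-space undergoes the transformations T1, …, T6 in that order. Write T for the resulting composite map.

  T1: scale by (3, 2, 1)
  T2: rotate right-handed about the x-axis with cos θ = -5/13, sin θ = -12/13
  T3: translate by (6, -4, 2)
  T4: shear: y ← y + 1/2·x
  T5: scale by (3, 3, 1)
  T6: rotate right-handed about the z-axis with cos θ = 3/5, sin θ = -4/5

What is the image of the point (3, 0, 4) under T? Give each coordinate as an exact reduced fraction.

T(p) = (2877/65, -2997/130, 6/13)

T1 scale by (3, 2, 1): (3, 0, 4) → (9, 0, 4)
T2 rotate right-handed about the x-axis with cos θ = -5/13, sin θ = -12/13: (9, 0, 4) → (9, 48/13, -20/13)
T3 translate by (6, -4, 2): (9, 48/13, -20/13) → (15, -4/13, 6/13)
T4 shear: y ← y + 1/2·x: (15, -4/13, 6/13) → (15, 187/26, 6/13)
T5 scale by (3, 3, 1): (15, 187/26, 6/13) → (45, 561/26, 6/13)
T6 rotate right-handed about the z-axis with cos θ = 3/5, sin θ = -4/5: (45, 561/26, 6/13) → (2877/65, -2997/130, 6/13)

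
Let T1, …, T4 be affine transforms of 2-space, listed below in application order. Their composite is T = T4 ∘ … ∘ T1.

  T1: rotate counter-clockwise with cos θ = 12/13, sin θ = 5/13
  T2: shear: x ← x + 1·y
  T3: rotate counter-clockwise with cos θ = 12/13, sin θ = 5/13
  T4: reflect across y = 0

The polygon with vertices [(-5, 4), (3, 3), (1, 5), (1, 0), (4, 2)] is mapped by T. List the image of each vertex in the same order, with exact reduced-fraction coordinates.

image vertices: (-799/169, 9/169), (609/169, -972/169), (23/13, -80/13), (179/169, -145/169), (764/169, -938/169)

T1 rotate counter-clockwise with cos θ = 12/13, sin θ = 5/13: (-5, 4) → (-80/13, 23/13); (3, 3) → (21/13, 51/13); (1, 5) → (-1, 5); (1, 0) → (12/13, 5/13); (4, 2) → (38/13, 44/13)
T2 shear: x ← x + 1·y: (-80/13, 23/13) → (-57/13, 23/13); (21/13, 51/13) → (72/13, 51/13); (-1, 5) → (4, 5); (12/13, 5/13) → (17/13, 5/13); (38/13, 44/13) → (82/13, 44/13)
T3 rotate counter-clockwise with cos θ = 12/13, sin θ = 5/13: (-57/13, 23/13) → (-799/169, -9/169); (72/13, 51/13) → (609/169, 972/169); (4, 5) → (23/13, 80/13); (17/13, 5/13) → (179/169, 145/169); (82/13, 44/13) → (764/169, 938/169)
T4 reflect across y = 0: (-799/169, -9/169) → (-799/169, 9/169); (609/169, 972/169) → (609/169, -972/169); (23/13, 80/13) → (23/13, -80/13); (179/169, 145/169) → (179/169, -145/169); (764/169, 938/169) → (764/169, -938/169)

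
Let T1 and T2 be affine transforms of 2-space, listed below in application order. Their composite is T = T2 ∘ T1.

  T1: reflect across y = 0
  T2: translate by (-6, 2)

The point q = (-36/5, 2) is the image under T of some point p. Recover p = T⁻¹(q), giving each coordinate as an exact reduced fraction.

T1 = [1 0 0; 0 -1 0; 0 0 1]
T2·T1 = [1 0 -6; 0 -1 2; 0 0 1]
det M = -1; M⁻¹ = [1 0 6; 0 -1 2; 0 0 1]
M⁻¹ · (-36/5, 2)ᵀ = (-6/5, 0)ᵀ

p = (-6/5, 0)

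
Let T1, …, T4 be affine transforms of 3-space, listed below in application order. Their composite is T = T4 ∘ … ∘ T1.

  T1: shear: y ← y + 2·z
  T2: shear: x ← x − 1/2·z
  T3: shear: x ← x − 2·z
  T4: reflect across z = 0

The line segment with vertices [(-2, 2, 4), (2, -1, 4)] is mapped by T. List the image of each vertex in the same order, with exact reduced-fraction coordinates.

T1 shear: y ← y + 2·z: (-2, 2, 4) → (-2, 10, 4); (2, -1, 4) → (2, 7, 4)
T2 shear: x ← x − 1/2·z: (-2, 10, 4) → (-4, 10, 4); (2, 7, 4) → (0, 7, 4)
T3 shear: x ← x − 2·z: (-4, 10, 4) → (-12, 10, 4); (0, 7, 4) → (-8, 7, 4)
T4 reflect across z = 0: (-12, 10, 4) → (-12, 10, -4); (-8, 7, 4) → (-8, 7, -4)

image vertices: (-12, 10, -4), (-8, 7, -4)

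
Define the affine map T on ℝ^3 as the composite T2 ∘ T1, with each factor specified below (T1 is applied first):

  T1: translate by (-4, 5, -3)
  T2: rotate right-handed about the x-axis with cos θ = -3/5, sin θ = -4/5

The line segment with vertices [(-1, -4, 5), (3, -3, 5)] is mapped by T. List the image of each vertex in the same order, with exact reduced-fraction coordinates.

image vertices: (-5, 1, -2), (-1, 2/5, -14/5)

T1 translate by (-4, 5, -3): (-1, -4, 5) → (-5, 1, 2); (3, -3, 5) → (-1, 2, 2)
T2 rotate right-handed about the x-axis with cos θ = -3/5, sin θ = -4/5: (-5, 1, 2) → (-5, 1, -2); (-1, 2, 2) → (-1, 2/5, -14/5)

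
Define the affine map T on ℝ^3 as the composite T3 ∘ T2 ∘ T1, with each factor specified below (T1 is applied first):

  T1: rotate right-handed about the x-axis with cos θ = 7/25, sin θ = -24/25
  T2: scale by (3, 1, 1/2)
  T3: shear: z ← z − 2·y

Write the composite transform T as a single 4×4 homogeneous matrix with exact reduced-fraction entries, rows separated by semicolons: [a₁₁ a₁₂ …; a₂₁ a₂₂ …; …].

T = [3 0 0 0; 0 7/25 24/25 0; 0 -26/25 -89/50 0; 0 0 0 1]

T1 = [1 0 0 0; 0 7/25 24/25 0; 0 -24/25 7/25 0; 0 0 0 1]
T2·T1 = [3 0 0 0; 0 7/25 24/25 0; 0 -12/25 7/50 0; 0 0 0 1]
T3·…·T1 = [3 0 0 0; 0 7/25 24/25 0; 0 -26/25 -89/50 0; 0 0 0 1]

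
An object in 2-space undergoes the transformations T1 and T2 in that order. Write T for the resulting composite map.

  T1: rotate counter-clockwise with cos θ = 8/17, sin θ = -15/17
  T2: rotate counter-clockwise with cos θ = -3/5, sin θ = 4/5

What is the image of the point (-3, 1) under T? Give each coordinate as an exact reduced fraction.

T1 rotate counter-clockwise with cos θ = 8/17, sin θ = -15/17: (-3, 1) → (-9/17, 53/17)
T2 rotate counter-clockwise with cos θ = -3/5, sin θ = 4/5: (-9/17, 53/17) → (-37/17, -39/17)

T(p) = (-37/17, -39/17)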